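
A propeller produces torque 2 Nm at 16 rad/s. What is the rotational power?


Given: tau = 2 Nm, omega = 16 rad/s
Using P = tau * omega
P = 2 * 16
P = 32 W

32 W


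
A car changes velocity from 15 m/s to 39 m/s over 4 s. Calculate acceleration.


Given: initial velocity v0 = 15 m/s, final velocity v = 39 m/s, time t = 4 s
Using a = (v - v0) / t
a = (39 - 15) / 4
a = 24 / 4
a = 6 m/s^2

6 m/s^2


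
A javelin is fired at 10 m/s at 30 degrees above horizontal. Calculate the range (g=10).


Given: v0 = 10 m/s, theta = 30 deg, g = 10 m/s^2
sin(2*30) = sin(60) = sqrt(3)/2
Using R = v0^2 * sin(2*theta) / g
R = 10^2 * (sqrt(3)/2) / 10
R = 100 * sqrt(3) / 20
R = 5*sqrt(3) m

5*sqrt(3) m


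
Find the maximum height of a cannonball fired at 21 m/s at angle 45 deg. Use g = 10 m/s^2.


Given: v0 = 21 m/s, theta = 45 deg, g = 10 m/s^2
sin^2(45) = 1/2
Using H = v0^2 * sin^2(theta) / (2*g)
H = 21^2 * 1/2 / (2*10)
H = 441 * 1/2 / 20
H = 441/2 / 20
H = 441/40 m

441/40 m


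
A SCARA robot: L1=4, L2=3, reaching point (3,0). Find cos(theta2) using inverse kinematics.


Given: L1 = 4, L2 = 3, target (x, y) = (3, 0)
Using cos(theta2) = (x^2 + y^2 - L1^2 - L2^2) / (2*L1*L2)
x^2 + y^2 = 3^2 + 0 = 9
L1^2 + L2^2 = 16 + 9 = 25
Numerator = 9 - 25 = -16
Denominator = 2*4*3 = 24
cos(theta2) = -16/24 = -2/3

-2/3


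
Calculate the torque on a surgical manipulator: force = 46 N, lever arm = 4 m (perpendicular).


Given: F = 46 N, r = 4 m, angle = 90 deg (perpendicular)
Using tau = F * r * sin(90)
sin(90) = 1
tau = 46 * 4 * 1
tau = 184 Nm

184 Nm


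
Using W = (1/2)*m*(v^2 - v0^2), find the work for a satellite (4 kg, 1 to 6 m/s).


Given: m = 4 kg, v0 = 1 m/s, v = 6 m/s
Using W = (1/2)*m*(v^2 - v0^2)
v^2 = 6^2 = 36
v0^2 = 1^2 = 1
v^2 - v0^2 = 36 - 1 = 35
W = (1/2)*4*35 = 70 J

70 J


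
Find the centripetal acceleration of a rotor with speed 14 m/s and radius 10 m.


Given: v = 14 m/s, r = 10 m
Using a_c = v^2 / r
a_c = 14^2 / 10
a_c = 196 / 10
a_c = 98/5 m/s^2

98/5 m/s^2


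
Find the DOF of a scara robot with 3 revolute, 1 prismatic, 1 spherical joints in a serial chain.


Given: serial robot with 3 revolute, 1 prismatic, 1 spherical joints
DOF contribution per joint type: revolute=1, prismatic=1, spherical=3, fixed=0
DOF = 3*1 + 1*1 + 1*3
DOF = 7

7


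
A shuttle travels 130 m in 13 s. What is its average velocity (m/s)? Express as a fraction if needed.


Given: distance d = 130 m, time t = 13 s
Using v = d / t
v = 130 / 13
v = 10 m/s

10 m/s


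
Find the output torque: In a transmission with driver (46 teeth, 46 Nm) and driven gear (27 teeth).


Given: N1 = 46, N2 = 27, T1 = 46 Nm
Using T2/T1 = N2/N1
T2 = T1 * N2 / N1
T2 = 46 * 27 / 46
T2 = 1242 / 46
T2 = 27 Nm

27 Nm


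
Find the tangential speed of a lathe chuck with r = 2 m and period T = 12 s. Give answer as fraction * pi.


Given: radius r = 2 m, period T = 12 s
Using v = 2*pi*r / T
v = 2*pi*2 / 12
v = 4*pi / 12
v = 1/3*pi m/s

1/3*pi m/s


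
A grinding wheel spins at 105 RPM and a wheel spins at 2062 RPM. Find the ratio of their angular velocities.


Given: RPM_A = 105, RPM_B = 2062
omega = 2*pi*RPM/60, so omega_A/omega_B = RPM_A / RPM_B
omega_A/omega_B = 105 / 2062
omega_A/omega_B = 105/2062

105/2062


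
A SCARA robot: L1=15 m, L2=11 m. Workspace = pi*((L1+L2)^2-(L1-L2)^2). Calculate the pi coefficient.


Given: L1 = 15, L2 = 11
(L1+L2)^2 = (26)^2 = 676
(L1-L2)^2 = (4)^2 = 16
Difference = 676 - 16 = 660
This equals 4*L1*L2 = 4*15*11 = 660
Workspace area = 660*pi

660


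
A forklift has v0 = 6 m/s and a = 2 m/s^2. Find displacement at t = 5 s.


Given: v0 = 6 m/s, a = 2 m/s^2, t = 5 s
Using s = v0*t + (1/2)*a*t^2
s = 6*5 + (1/2)*2*5^2
s = 30 + (1/2)*50
s = 30 + 25
s = 55

55 m


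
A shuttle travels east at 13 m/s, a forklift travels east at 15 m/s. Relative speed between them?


Given: v_A = 13 m/s east, v_B = 15 m/s east
Both move in the same direction; relative speed = |v_A - v_B|
|13 - 15| = |-2|
= 2 m/s

2 m/s


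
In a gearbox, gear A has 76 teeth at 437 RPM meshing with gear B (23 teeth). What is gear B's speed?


Given: N1 = 76 teeth, w1 = 437 RPM, N2 = 23 teeth
Using N1*w1 = N2*w2
w2 = N1*w1 / N2
w2 = 76*437 / 23
w2 = 33212 / 23
w2 = 1444 RPM

1444 RPM


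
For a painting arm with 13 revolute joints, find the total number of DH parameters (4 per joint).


Given: 13 joints, 4 DH parameters per joint (d, theta, a, alpha)
Total DH parameters = number_of_joints * 4
Total = 13 * 4
Total = 52

52


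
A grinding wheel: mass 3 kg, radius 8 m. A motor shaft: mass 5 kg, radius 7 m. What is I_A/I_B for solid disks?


Given: M1=3 kg, R1=8 m, M2=5 kg, R2=7 m
For a disk: I = (1/2)*M*R^2, so I_A/I_B = (M1*R1^2)/(M2*R2^2)
M1*R1^2 = 3*64 = 192
M2*R2^2 = 5*49 = 245
I_A/I_B = 192/245 = 192/245

192/245


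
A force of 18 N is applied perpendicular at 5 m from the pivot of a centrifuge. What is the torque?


Given: F = 18 N, r = 5 m, angle = 90 deg (perpendicular)
Using tau = F * r * sin(90)
sin(90) = 1
tau = 18 * 5 * 1
tau = 90 Nm

90 Nm


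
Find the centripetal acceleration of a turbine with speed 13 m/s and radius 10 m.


Given: v = 13 m/s, r = 10 m
Using a_c = v^2 / r
a_c = 13^2 / 10
a_c = 169 / 10
a_c = 169/10 m/s^2

169/10 m/s^2


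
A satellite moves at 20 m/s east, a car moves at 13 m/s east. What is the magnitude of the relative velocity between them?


Given: v_A = 20 m/s east, v_B = 13 m/s east
Both move in the same direction; relative speed = |v_A - v_B|
|20 - 13| = |7|
= 7 m/s

7 m/s


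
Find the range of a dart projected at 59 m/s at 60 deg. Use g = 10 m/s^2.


Given: v0 = 59 m/s, theta = 60 deg, g = 10 m/s^2
sin(2*60) = sin(120) = sqrt(3)/2
Using R = v0^2 * sin(2*theta) / g
R = 59^2 * (sqrt(3)/2) / 10
R = 3481 * sqrt(3) / 20
R = 3481/20*sqrt(3) m

3481/20*sqrt(3) m


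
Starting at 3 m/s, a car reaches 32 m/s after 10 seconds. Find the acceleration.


Given: initial velocity v0 = 3 m/s, final velocity v = 32 m/s, time t = 10 s
Using a = (v - v0) / t
a = (32 - 3) / 10
a = 29 / 10
a = 29/10 m/s^2

29/10 m/s^2


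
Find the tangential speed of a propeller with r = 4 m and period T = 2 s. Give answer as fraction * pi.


Given: radius r = 4 m, period T = 2 s
Using v = 2*pi*r / T
v = 2*pi*4 / 2
v = 8*pi / 2
v = 4*pi m/s

4*pi m/s


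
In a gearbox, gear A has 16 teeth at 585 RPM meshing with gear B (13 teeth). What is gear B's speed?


Given: N1 = 16 teeth, w1 = 585 RPM, N2 = 13 teeth
Using N1*w1 = N2*w2
w2 = N1*w1 / N2
w2 = 16*585 / 13
w2 = 9360 / 13
w2 = 720 RPM

720 RPM


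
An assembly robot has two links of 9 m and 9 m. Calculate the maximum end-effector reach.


Given: L1 = 9 m, L2 = 9 m
For a 2-link planar arm, max reach = L1 + L2 (fully extended)
Max reach = 9 + 9
Max reach = 18 m

18 m


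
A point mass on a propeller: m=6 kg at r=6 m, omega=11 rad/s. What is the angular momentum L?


Given: m = 6 kg, r = 6 m, omega = 11 rad/s
For a point mass: I = m*r^2
I = 6*6^2 = 6*36 = 216
L = I*omega = 216*11
L = 2376 kg*m^2/s

2376 kg*m^2/s


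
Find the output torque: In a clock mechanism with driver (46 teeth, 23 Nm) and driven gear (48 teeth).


Given: N1 = 46, N2 = 48, T1 = 23 Nm
Using T2/T1 = N2/N1
T2 = T1 * N2 / N1
T2 = 23 * 48 / 46
T2 = 1104 / 46
T2 = 24 Nm

24 Nm


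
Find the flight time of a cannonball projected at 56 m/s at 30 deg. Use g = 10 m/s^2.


Given: v0 = 56 m/s, theta = 30 deg, g = 10 m/s^2
sin(30) = 1/2
Using T = 2*v0*sin(theta) / g
T = 2*56*1/2 / 10
T = 56 / 10
T = 28/5 s

28/5 s


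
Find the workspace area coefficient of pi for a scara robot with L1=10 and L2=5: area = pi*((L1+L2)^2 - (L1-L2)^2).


Given: L1 = 10, L2 = 5
(L1+L2)^2 = (15)^2 = 225
(L1-L2)^2 = (5)^2 = 25
Difference = 225 - 25 = 200
This equals 4*L1*L2 = 4*10*5 = 200
Workspace area = 200*pi

200


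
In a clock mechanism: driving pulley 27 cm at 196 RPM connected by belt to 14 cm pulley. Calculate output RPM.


Given: D1 = 27 cm, w1 = 196 RPM, D2 = 14 cm
Using D1*w1 = D2*w2
w2 = D1*w1 / D2
w2 = 27*196 / 14
w2 = 5292 / 14
w2 = 378 RPM

378 RPM


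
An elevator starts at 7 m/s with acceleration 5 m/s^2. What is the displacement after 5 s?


Given: v0 = 7 m/s, a = 5 m/s^2, t = 5 s
Using s = v0*t + (1/2)*a*t^2
s = 7*5 + (1/2)*5*5^2
s = 35 + (1/2)*125
s = 35 + 125/2
s = 195/2

195/2 m


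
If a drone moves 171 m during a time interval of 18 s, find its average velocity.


Given: distance d = 171 m, time t = 18 s
Using v = d / t
v = 171 / 18
v = 19/2 m/s

19/2 m/s


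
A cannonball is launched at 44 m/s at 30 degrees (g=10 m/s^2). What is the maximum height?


Given: v0 = 44 m/s, theta = 30 deg, g = 10 m/s^2
sin^2(30) = 1/4
Using H = v0^2 * sin^2(theta) / (2*g)
H = 44^2 * 1/4 / (2*10)
H = 1936 * 1/4 / 20
H = 484 / 20
H = 121/5 m

121/5 m


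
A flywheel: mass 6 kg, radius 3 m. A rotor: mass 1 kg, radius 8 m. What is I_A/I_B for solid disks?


Given: M1=6 kg, R1=3 m, M2=1 kg, R2=8 m
For a disk: I = (1/2)*M*R^2, so I_A/I_B = (M1*R1^2)/(M2*R2^2)
M1*R1^2 = 6*9 = 54
M2*R2^2 = 1*64 = 64
I_A/I_B = 54/64 = 27/32

27/32


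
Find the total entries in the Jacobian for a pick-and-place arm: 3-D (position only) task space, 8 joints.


Given: task space dimension = 3, joints = 8
Jacobian is a 3 x 8 matrix
Total entries = rows * columns
Total = 3 * 8
Total = 24

24


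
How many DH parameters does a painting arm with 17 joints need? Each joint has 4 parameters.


Given: 17 joints, 4 DH parameters per joint (d, theta, a, alpha)
Total DH parameters = number_of_joints * 4
Total = 17 * 4
Total = 68

68


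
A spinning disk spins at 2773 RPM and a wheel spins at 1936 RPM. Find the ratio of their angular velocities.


Given: RPM_A = 2773, RPM_B = 1936
omega = 2*pi*RPM/60, so omega_A/omega_B = RPM_A / RPM_B
omega_A/omega_B = 2773 / 1936
omega_A/omega_B = 2773/1936

2773/1936


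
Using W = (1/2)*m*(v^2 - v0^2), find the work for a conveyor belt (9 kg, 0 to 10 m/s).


Given: m = 9 kg, v0 = 0 m/s, v = 10 m/s
Using W = (1/2)*m*(v^2 - v0^2)
v^2 = 10^2 = 100
v0^2 = 0^2 = 0
v^2 - v0^2 = 100 - 0 = 100
W = (1/2)*9*100 = 450 J

450 J


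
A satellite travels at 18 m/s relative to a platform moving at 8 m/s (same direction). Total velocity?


Given: object velocity = 18 m/s, platform velocity = 8 m/s (same direction)
Using classical velocity addition: v_total = v_object + v_platform
v_total = 18 + 8
v_total = 26 m/s

26 m/s


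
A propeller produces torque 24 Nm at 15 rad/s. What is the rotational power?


Given: tau = 24 Nm, omega = 15 rad/s
Using P = tau * omega
P = 24 * 15
P = 360 W

360 W


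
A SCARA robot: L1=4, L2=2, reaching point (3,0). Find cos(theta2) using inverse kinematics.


Given: L1 = 4, L2 = 2, target (x, y) = (3, 0)
Using cos(theta2) = (x^2 + y^2 - L1^2 - L2^2) / (2*L1*L2)
x^2 + y^2 = 3^2 + 0 = 9
L1^2 + L2^2 = 16 + 4 = 20
Numerator = 9 - 20 = -11
Denominator = 2*4*2 = 16
cos(theta2) = -11/16 = -11/16

-11/16


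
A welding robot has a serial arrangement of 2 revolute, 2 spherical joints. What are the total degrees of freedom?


Given: serial robot with 2 revolute, 2 spherical joints
DOF contribution per joint type: revolute=1, prismatic=1, spherical=3, fixed=0
DOF = 2*1 + 2*3
DOF = 8

8


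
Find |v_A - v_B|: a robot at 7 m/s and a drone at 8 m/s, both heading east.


Given: v_A = 7 m/s east, v_B = 8 m/s east
Both move in the same direction; relative speed = |v_A - v_B|
|7 - 8| = |-1|
= 1 m/s

1 m/s


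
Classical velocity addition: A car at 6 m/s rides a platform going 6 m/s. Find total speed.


Given: object velocity = 6 m/s, platform velocity = 6 m/s (same direction)
Using classical velocity addition: v_total = v_object + v_platform
v_total = 6 + 6
v_total = 12 m/s

12 m/s


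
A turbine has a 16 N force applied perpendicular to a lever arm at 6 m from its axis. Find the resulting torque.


Given: F = 16 N, r = 6 m, angle = 90 deg (perpendicular)
Using tau = F * r * sin(90)
sin(90) = 1
tau = 16 * 6 * 1
tau = 96 Nm

96 Nm


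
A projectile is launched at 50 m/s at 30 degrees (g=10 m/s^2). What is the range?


Given: v0 = 50 m/s, theta = 30 deg, g = 10 m/s^2
sin(2*30) = sin(60) = sqrt(3)/2
Using R = v0^2 * sin(2*theta) / g
R = 50^2 * (sqrt(3)/2) / 10
R = 2500 * sqrt(3) / 20
R = 125*sqrt(3) m

125*sqrt(3) m


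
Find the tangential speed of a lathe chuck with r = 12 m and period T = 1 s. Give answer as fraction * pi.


Given: radius r = 12 m, period T = 1 s
Using v = 2*pi*r / T
v = 2*pi*12 / 1
v = 24*pi / 1
v = 24*pi m/s

24*pi m/s


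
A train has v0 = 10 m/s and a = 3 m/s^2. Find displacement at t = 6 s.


Given: v0 = 10 m/s, a = 3 m/s^2, t = 6 s
Using s = v0*t + (1/2)*a*t^2
s = 10*6 + (1/2)*3*6^2
s = 60 + (1/2)*108
s = 60 + 54
s = 114

114 m


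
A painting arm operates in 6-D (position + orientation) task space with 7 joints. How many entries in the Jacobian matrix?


Given: task space dimension = 6, joints = 7
Jacobian is a 6 x 7 matrix
Total entries = rows * columns
Total = 6 * 7
Total = 42

42


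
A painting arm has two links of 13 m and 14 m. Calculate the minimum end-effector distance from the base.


Given: L1 = 13 m, L2 = 14 m
For a 2-link planar arm, min reach = |L1 - L2| (second link folded back)
Min reach = |13 - 14|
Min reach = 1 m

1 m


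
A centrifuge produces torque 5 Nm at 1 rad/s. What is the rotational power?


Given: tau = 5 Nm, omega = 1 rad/s
Using P = tau * omega
P = 5 * 1
P = 5 W

5 W


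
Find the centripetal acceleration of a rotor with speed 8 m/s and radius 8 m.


Given: v = 8 m/s, r = 8 m
Using a_c = v^2 / r
a_c = 8^2 / 8
a_c = 64 / 8
a_c = 8 m/s^2

8 m/s^2


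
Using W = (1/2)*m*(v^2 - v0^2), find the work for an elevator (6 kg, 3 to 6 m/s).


Given: m = 6 kg, v0 = 3 m/s, v = 6 m/s
Using W = (1/2)*m*(v^2 - v0^2)
v^2 = 6^2 = 36
v0^2 = 3^2 = 9
v^2 - v0^2 = 36 - 9 = 27
W = (1/2)*6*27 = 81 J

81 J


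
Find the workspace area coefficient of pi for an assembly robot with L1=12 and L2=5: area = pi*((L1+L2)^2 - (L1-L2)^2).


Given: L1 = 12, L2 = 5
(L1+L2)^2 = (17)^2 = 289
(L1-L2)^2 = (7)^2 = 49
Difference = 289 - 49 = 240
This equals 4*L1*L2 = 4*12*5 = 240
Workspace area = 240*pi

240


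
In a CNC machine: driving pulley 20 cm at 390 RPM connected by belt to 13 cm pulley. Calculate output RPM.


Given: D1 = 20 cm, w1 = 390 RPM, D2 = 13 cm
Using D1*w1 = D2*w2
w2 = D1*w1 / D2
w2 = 20*390 / 13
w2 = 7800 / 13
w2 = 600 RPM

600 RPM


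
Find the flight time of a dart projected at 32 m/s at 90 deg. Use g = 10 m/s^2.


Given: v0 = 32 m/s, theta = 90 deg, g = 10 m/s^2
sin(90) = 1
Using T = 2*v0*sin(theta) / g
T = 2*32*1 / 10
T = 64 / 10
T = 32/5 s

32/5 s


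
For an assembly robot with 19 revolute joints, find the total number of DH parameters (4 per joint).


Given: 19 joints, 4 DH parameters per joint (d, theta, a, alpha)
Total DH parameters = number_of_joints * 4
Total = 19 * 4
Total = 76

76


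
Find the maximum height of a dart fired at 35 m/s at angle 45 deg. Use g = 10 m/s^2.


Given: v0 = 35 m/s, theta = 45 deg, g = 10 m/s^2
sin^2(45) = 1/2
Using H = v0^2 * sin^2(theta) / (2*g)
H = 35^2 * 1/2 / (2*10)
H = 1225 * 1/2 / 20
H = 1225/2 / 20
H = 245/8 m

245/8 m


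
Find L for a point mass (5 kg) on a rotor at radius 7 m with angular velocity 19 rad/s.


Given: m = 5 kg, r = 7 m, omega = 19 rad/s
For a point mass: I = m*r^2
I = 5*7^2 = 5*49 = 245
L = I*omega = 245*19
L = 4655 kg*m^2/s

4655 kg*m^2/s


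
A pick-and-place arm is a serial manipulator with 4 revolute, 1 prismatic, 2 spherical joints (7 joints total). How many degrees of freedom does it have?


Given: serial robot with 4 revolute, 1 prismatic, 2 spherical joints
DOF contribution per joint type: revolute=1, prismatic=1, spherical=3, fixed=0
DOF = 4*1 + 1*1 + 2*3
DOF = 11

11


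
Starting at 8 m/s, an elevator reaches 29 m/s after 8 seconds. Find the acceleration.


Given: initial velocity v0 = 8 m/s, final velocity v = 29 m/s, time t = 8 s
Using a = (v - v0) / t
a = (29 - 8) / 8
a = 21 / 8
a = 21/8 m/s^2

21/8 m/s^2


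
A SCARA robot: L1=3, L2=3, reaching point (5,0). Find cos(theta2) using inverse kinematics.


Given: L1 = 3, L2 = 3, target (x, y) = (5, 0)
Using cos(theta2) = (x^2 + y^2 - L1^2 - L2^2) / (2*L1*L2)
x^2 + y^2 = 5^2 + 0 = 25
L1^2 + L2^2 = 9 + 9 = 18
Numerator = 25 - 18 = 7
Denominator = 2*3*3 = 18
cos(theta2) = 7/18 = 7/18

7/18


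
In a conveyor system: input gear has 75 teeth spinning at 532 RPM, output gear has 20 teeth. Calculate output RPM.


Given: N1 = 75 teeth, w1 = 532 RPM, N2 = 20 teeth
Using N1*w1 = N2*w2
w2 = N1*w1 / N2
w2 = 75*532 / 20
w2 = 39900 / 20
w2 = 1995 RPM

1995 RPM


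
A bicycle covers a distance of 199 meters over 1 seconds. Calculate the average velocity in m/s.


Given: distance d = 199 m, time t = 1 s
Using v = d / t
v = 199 / 1
v = 199 m/s

199 m/s


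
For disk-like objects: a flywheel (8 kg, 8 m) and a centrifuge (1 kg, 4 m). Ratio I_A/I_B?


Given: M1=8 kg, R1=8 m, M2=1 kg, R2=4 m
For a disk: I = (1/2)*M*R^2, so I_A/I_B = (M1*R1^2)/(M2*R2^2)
M1*R1^2 = 8*64 = 512
M2*R2^2 = 1*16 = 16
I_A/I_B = 512/16 = 32

32


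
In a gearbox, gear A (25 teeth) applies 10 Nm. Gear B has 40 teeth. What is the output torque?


Given: N1 = 25, N2 = 40, T1 = 10 Nm
Using T2/T1 = N2/N1
T2 = T1 * N2 / N1
T2 = 10 * 40 / 25
T2 = 400 / 25
T2 = 16 Nm

16 Nm


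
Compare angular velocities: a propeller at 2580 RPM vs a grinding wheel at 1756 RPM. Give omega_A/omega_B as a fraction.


Given: RPM_A = 2580, RPM_B = 1756
omega = 2*pi*RPM/60, so omega_A/omega_B = RPM_A / RPM_B
omega_A/omega_B = 2580 / 1756
omega_A/omega_B = 645/439

645/439


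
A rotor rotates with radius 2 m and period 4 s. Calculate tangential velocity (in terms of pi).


Given: radius r = 2 m, period T = 4 s
Using v = 2*pi*r / T
v = 2*pi*2 / 4
v = 4*pi / 4
v = 1*pi m/s

1*pi m/s


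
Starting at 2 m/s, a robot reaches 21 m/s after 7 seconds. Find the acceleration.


Given: initial velocity v0 = 2 m/s, final velocity v = 21 m/s, time t = 7 s
Using a = (v - v0) / t
a = (21 - 2) / 7
a = 19 / 7
a = 19/7 m/s^2

19/7 m/s^2


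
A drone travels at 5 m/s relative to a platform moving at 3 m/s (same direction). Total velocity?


Given: object velocity = 5 m/s, platform velocity = 3 m/s (same direction)
Using classical velocity addition: v_total = v_object + v_platform
v_total = 5 + 3
v_total = 8 m/s

8 m/s


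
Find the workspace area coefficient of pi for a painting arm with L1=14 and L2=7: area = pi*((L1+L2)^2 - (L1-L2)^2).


Given: L1 = 14, L2 = 7
(L1+L2)^2 = (21)^2 = 441
(L1-L2)^2 = (7)^2 = 49
Difference = 441 - 49 = 392
This equals 4*L1*L2 = 4*14*7 = 392
Workspace area = 392*pi

392


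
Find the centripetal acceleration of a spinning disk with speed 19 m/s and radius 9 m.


Given: v = 19 m/s, r = 9 m
Using a_c = v^2 / r
a_c = 19^2 / 9
a_c = 361 / 9
a_c = 361/9 m/s^2

361/9 m/s^2


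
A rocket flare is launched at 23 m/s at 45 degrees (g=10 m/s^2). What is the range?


Given: v0 = 23 m/s, theta = 45 deg, g = 10 m/s^2
sin(2*45) = sin(90) = 1
Using R = v0^2 * sin(2*theta) / g
R = 23^2 * 1 / 10
R = 529 / 10
R = 529/10 m

529/10 m


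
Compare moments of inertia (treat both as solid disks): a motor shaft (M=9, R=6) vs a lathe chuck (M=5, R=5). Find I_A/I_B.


Given: M1=9 kg, R1=6 m, M2=5 kg, R2=5 m
For a disk: I = (1/2)*M*R^2, so I_A/I_B = (M1*R1^2)/(M2*R2^2)
M1*R1^2 = 9*36 = 324
M2*R2^2 = 5*25 = 125
I_A/I_B = 324/125 = 324/125

324/125


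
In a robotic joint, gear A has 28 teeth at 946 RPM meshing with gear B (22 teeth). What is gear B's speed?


Given: N1 = 28 teeth, w1 = 946 RPM, N2 = 22 teeth
Using N1*w1 = N2*w2
w2 = N1*w1 / N2
w2 = 28*946 / 22
w2 = 26488 / 22
w2 = 1204 RPM

1204 RPM


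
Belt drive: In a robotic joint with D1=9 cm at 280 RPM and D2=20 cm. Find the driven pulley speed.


Given: D1 = 9 cm, w1 = 280 RPM, D2 = 20 cm
Using D1*w1 = D2*w2
w2 = D1*w1 / D2
w2 = 9*280 / 20
w2 = 2520 / 20
w2 = 126 RPM

126 RPM


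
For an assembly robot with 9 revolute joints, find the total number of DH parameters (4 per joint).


Given: 9 joints, 4 DH parameters per joint (d, theta, a, alpha)
Total DH parameters = number_of_joints * 4
Total = 9 * 4
Total = 36

36


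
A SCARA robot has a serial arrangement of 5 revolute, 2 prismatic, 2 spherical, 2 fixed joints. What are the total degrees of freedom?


Given: serial robot with 5 revolute, 2 prismatic, 2 spherical, 2 fixed joints
DOF contribution per joint type: revolute=1, prismatic=1, spherical=3, fixed=0
DOF = 5*1 + 2*1 + 2*3 + 2*0
DOF = 13

13


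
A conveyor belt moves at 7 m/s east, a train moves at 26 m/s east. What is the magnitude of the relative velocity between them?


Given: v_A = 7 m/s east, v_B = 26 m/s east
Both move in the same direction; relative speed = |v_A - v_B|
|7 - 26| = |-19|
= 19 m/s

19 m/s


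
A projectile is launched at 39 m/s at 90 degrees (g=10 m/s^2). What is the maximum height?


Given: v0 = 39 m/s, theta = 90 deg, g = 10 m/s^2
sin^2(90) = 1
Using H = v0^2 * sin^2(theta) / (2*g)
H = 39^2 * 1 / (2*10)
H = 1521 * 1 / 20
H = 1521 / 20
H = 1521/20 m

1521/20 m


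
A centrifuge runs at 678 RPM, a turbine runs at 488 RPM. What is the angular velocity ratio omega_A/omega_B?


Given: RPM_A = 678, RPM_B = 488
omega = 2*pi*RPM/60, so omega_A/omega_B = RPM_A / RPM_B
omega_A/omega_B = 678 / 488
omega_A/omega_B = 339/244

339/244


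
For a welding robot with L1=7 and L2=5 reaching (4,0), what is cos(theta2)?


Given: L1 = 7, L2 = 5, target (x, y) = (4, 0)
Using cos(theta2) = (x^2 + y^2 - L1^2 - L2^2) / (2*L1*L2)
x^2 + y^2 = 4^2 + 0 = 16
L1^2 + L2^2 = 49 + 25 = 74
Numerator = 16 - 74 = -58
Denominator = 2*7*5 = 70
cos(theta2) = -58/70 = -29/35

-29/35


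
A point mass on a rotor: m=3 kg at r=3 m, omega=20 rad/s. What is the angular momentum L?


Given: m = 3 kg, r = 3 m, omega = 20 rad/s
For a point mass: I = m*r^2
I = 3*3^2 = 3*9 = 27
L = I*omega = 27*20
L = 540 kg*m^2/s

540 kg*m^2/s


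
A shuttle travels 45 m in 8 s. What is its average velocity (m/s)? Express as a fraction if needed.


Given: distance d = 45 m, time t = 8 s
Using v = d / t
v = 45 / 8
v = 45/8 m/s

45/8 m/s


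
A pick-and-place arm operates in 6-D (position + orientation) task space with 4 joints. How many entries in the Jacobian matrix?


Given: task space dimension = 6, joints = 4
Jacobian is a 6 x 4 matrix
Total entries = rows * columns
Total = 6 * 4
Total = 24

24


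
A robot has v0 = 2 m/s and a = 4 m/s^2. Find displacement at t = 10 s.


Given: v0 = 2 m/s, a = 4 m/s^2, t = 10 s
Using s = v0*t + (1/2)*a*t^2
s = 2*10 + (1/2)*4*10^2
s = 20 + (1/2)*400
s = 20 + 200
s = 220

220 m


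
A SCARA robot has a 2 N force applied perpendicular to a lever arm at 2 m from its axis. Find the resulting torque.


Given: F = 2 N, r = 2 m, angle = 90 deg (perpendicular)
Using tau = F * r * sin(90)
sin(90) = 1
tau = 2 * 2 * 1
tau = 4 Nm

4 Nm


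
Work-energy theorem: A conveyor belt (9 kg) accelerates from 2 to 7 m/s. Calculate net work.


Given: m = 9 kg, v0 = 2 m/s, v = 7 m/s
Using W = (1/2)*m*(v^2 - v0^2)
v^2 = 7^2 = 49
v0^2 = 2^2 = 4
v^2 - v0^2 = 49 - 4 = 45
W = (1/2)*9*45 = 405/2 J

405/2 J


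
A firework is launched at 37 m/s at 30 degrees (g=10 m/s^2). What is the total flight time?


Given: v0 = 37 m/s, theta = 30 deg, g = 10 m/s^2
sin(30) = 1/2
Using T = 2*v0*sin(theta) / g
T = 2*37*1/2 / 10
T = 37 / 10
T = 37/10 s

37/10 s


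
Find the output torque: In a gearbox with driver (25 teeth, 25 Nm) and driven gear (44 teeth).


Given: N1 = 25, N2 = 44, T1 = 25 Nm
Using T2/T1 = N2/N1
T2 = T1 * N2 / N1
T2 = 25 * 44 / 25
T2 = 1100 / 25
T2 = 44 Nm

44 Nm


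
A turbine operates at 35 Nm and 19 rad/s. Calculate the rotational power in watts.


Given: tau = 35 Nm, omega = 19 rad/s
Using P = tau * omega
P = 35 * 19
P = 665 W

665 W


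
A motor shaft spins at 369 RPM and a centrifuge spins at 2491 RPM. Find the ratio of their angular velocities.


Given: RPM_A = 369, RPM_B = 2491
omega = 2*pi*RPM/60, so omega_A/omega_B = RPM_A / RPM_B
omega_A/omega_B = 369 / 2491
omega_A/omega_B = 369/2491

369/2491


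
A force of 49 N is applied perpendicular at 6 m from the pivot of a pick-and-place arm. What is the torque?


Given: F = 49 N, r = 6 m, angle = 90 deg (perpendicular)
Using tau = F * r * sin(90)
sin(90) = 1
tau = 49 * 6 * 1
tau = 294 Nm

294 Nm


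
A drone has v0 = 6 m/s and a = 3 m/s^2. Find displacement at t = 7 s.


Given: v0 = 6 m/s, a = 3 m/s^2, t = 7 s
Using s = v0*t + (1/2)*a*t^2
s = 6*7 + (1/2)*3*7^2
s = 42 + (1/2)*147
s = 42 + 147/2
s = 231/2

231/2 m


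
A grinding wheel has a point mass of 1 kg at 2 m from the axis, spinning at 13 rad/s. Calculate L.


Given: m = 1 kg, r = 2 m, omega = 13 rad/s
For a point mass: I = m*r^2
I = 1*2^2 = 1*4 = 4
L = I*omega = 4*13
L = 52 kg*m^2/s

52 kg*m^2/s


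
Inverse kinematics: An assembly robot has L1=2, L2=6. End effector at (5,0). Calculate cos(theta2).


Given: L1 = 2, L2 = 6, target (x, y) = (5, 0)
Using cos(theta2) = (x^2 + y^2 - L1^2 - L2^2) / (2*L1*L2)
x^2 + y^2 = 5^2 + 0 = 25
L1^2 + L2^2 = 4 + 36 = 40
Numerator = 25 - 40 = -15
Denominator = 2*2*6 = 24
cos(theta2) = -15/24 = -5/8

-5/8


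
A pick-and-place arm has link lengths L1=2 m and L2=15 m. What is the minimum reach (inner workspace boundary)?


Given: L1 = 2 m, L2 = 15 m
For a 2-link planar arm, min reach = |L1 - L2| (second link folded back)
Min reach = |2 - 15|
Min reach = 13 m

13 m


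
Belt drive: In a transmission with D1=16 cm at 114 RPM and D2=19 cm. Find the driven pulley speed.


Given: D1 = 16 cm, w1 = 114 RPM, D2 = 19 cm
Using D1*w1 = D2*w2
w2 = D1*w1 / D2
w2 = 16*114 / 19
w2 = 1824 / 19
w2 = 96 RPM

96 RPM


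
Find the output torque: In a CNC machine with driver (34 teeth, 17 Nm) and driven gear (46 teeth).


Given: N1 = 34, N2 = 46, T1 = 17 Nm
Using T2/T1 = N2/N1
T2 = T1 * N2 / N1
T2 = 17 * 46 / 34
T2 = 782 / 34
T2 = 23 Nm

23 Nm


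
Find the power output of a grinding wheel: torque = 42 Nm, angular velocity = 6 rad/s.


Given: tau = 42 Nm, omega = 6 rad/s
Using P = tau * omega
P = 42 * 6
P = 252 W

252 W


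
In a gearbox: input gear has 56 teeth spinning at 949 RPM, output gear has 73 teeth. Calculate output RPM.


Given: N1 = 56 teeth, w1 = 949 RPM, N2 = 73 teeth
Using N1*w1 = N2*w2
w2 = N1*w1 / N2
w2 = 56*949 / 73
w2 = 53144 / 73
w2 = 728 RPM

728 RPM


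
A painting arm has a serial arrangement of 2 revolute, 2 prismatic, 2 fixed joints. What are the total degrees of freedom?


Given: serial robot with 2 revolute, 2 prismatic, 2 fixed joints
DOF contribution per joint type: revolute=1, prismatic=1, spherical=3, fixed=0
DOF = 2*1 + 2*1 + 2*0
DOF = 4

4


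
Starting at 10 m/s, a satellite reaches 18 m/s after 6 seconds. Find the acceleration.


Given: initial velocity v0 = 10 m/s, final velocity v = 18 m/s, time t = 6 s
Using a = (v - v0) / t
a = (18 - 10) / 6
a = 8 / 6
a = 4/3 m/s^2

4/3 m/s^2


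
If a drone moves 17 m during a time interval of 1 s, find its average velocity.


Given: distance d = 17 m, time t = 1 s
Using v = d / t
v = 17 / 1
v = 17 m/s

17 m/s


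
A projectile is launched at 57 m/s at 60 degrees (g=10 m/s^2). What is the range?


Given: v0 = 57 m/s, theta = 60 deg, g = 10 m/s^2
sin(2*60) = sin(120) = sqrt(3)/2
Using R = v0^2 * sin(2*theta) / g
R = 57^2 * (sqrt(3)/2) / 10
R = 3249 * sqrt(3) / 20
R = 3249/20*sqrt(3) m

3249/20*sqrt(3) m


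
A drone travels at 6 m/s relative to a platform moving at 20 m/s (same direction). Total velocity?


Given: object velocity = 6 m/s, platform velocity = 20 m/s (same direction)
Using classical velocity addition: v_total = v_object + v_platform
v_total = 6 + 20
v_total = 26 m/s

26 m/s


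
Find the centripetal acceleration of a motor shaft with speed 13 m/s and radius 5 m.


Given: v = 13 m/s, r = 5 m
Using a_c = v^2 / r
a_c = 13^2 / 5
a_c = 169 / 5
a_c = 169/5 m/s^2

169/5 m/s^2


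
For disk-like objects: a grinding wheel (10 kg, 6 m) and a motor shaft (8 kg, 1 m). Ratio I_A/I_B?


Given: M1=10 kg, R1=6 m, M2=8 kg, R2=1 m
For a disk: I = (1/2)*M*R^2, so I_A/I_B = (M1*R1^2)/(M2*R2^2)
M1*R1^2 = 10*36 = 360
M2*R2^2 = 8*1 = 8
I_A/I_B = 360/8 = 45

45


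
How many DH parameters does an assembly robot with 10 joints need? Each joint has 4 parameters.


Given: 10 joints, 4 DH parameters per joint (d, theta, a, alpha)
Total DH parameters = number_of_joints * 4
Total = 10 * 4
Total = 40

40


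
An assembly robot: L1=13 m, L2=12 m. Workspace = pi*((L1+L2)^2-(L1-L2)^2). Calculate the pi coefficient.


Given: L1 = 13, L2 = 12
(L1+L2)^2 = (25)^2 = 625
(L1-L2)^2 = (1)^2 = 1
Difference = 625 - 1 = 624
This equals 4*L1*L2 = 4*13*12 = 624
Workspace area = 624*pi

624


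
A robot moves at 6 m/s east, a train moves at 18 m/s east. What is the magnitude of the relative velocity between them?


Given: v_A = 6 m/s east, v_B = 18 m/s east
Both move in the same direction; relative speed = |v_A - v_B|
|6 - 18| = |-12|
= 12 m/s

12 m/s


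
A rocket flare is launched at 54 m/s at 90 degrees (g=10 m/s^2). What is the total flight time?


Given: v0 = 54 m/s, theta = 90 deg, g = 10 m/s^2
sin(90) = 1
Using T = 2*v0*sin(theta) / g
T = 2*54*1 / 10
T = 108 / 10
T = 54/5 s

54/5 s


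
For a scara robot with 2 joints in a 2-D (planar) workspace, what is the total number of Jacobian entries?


Given: task space dimension = 2, joints = 2
Jacobian is a 2 x 2 matrix
Total entries = rows * columns
Total = 2 * 2
Total = 4

4


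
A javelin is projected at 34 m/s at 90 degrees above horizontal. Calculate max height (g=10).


Given: v0 = 34 m/s, theta = 90 deg, g = 10 m/s^2
sin^2(90) = 1
Using H = v0^2 * sin^2(theta) / (2*g)
H = 34^2 * 1 / (2*10)
H = 1156 * 1 / 20
H = 1156 / 20
H = 289/5 m

289/5 m


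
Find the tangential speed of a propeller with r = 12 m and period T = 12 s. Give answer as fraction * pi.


Given: radius r = 12 m, period T = 12 s
Using v = 2*pi*r / T
v = 2*pi*12 / 12
v = 24*pi / 12
v = 2*pi m/s

2*pi m/s


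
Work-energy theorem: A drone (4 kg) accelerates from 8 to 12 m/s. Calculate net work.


Given: m = 4 kg, v0 = 8 m/s, v = 12 m/s
Using W = (1/2)*m*(v^2 - v0^2)
v^2 = 12^2 = 144
v0^2 = 8^2 = 64
v^2 - v0^2 = 144 - 64 = 80
W = (1/2)*4*80 = 160 J

160 J


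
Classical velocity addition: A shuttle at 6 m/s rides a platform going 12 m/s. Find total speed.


Given: object velocity = 6 m/s, platform velocity = 12 m/s (same direction)
Using classical velocity addition: v_total = v_object + v_platform
v_total = 6 + 12
v_total = 18 m/s

18 m/s


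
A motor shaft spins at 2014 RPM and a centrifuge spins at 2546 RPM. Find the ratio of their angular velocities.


Given: RPM_A = 2014, RPM_B = 2546
omega = 2*pi*RPM/60, so omega_A/omega_B = RPM_A / RPM_B
omega_A/omega_B = 2014 / 2546
omega_A/omega_B = 53/67

53/67


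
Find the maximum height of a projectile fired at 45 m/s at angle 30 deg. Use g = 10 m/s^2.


Given: v0 = 45 m/s, theta = 30 deg, g = 10 m/s^2
sin^2(30) = 1/4
Using H = v0^2 * sin^2(theta) / (2*g)
H = 45^2 * 1/4 / (2*10)
H = 2025 * 1/4 / 20
H = 2025/4 / 20
H = 405/16 m

405/16 m


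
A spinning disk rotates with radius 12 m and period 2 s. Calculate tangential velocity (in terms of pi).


Given: radius r = 12 m, period T = 2 s
Using v = 2*pi*r / T
v = 2*pi*12 / 2
v = 24*pi / 2
v = 12*pi m/s

12*pi m/s


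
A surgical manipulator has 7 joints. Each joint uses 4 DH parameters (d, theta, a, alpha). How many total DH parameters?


Given: 7 joints, 4 DH parameters per joint (d, theta, a, alpha)
Total DH parameters = number_of_joints * 4
Total = 7 * 4
Total = 28

28


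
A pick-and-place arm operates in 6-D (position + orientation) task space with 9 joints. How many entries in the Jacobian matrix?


Given: task space dimension = 6, joints = 9
Jacobian is a 6 x 9 matrix
Total entries = rows * columns
Total = 6 * 9
Total = 54

54


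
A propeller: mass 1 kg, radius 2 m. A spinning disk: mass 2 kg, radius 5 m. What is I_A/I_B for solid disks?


Given: M1=1 kg, R1=2 m, M2=2 kg, R2=5 m
For a disk: I = (1/2)*M*R^2, so I_A/I_B = (M1*R1^2)/(M2*R2^2)
M1*R1^2 = 1*4 = 4
M2*R2^2 = 2*25 = 50
I_A/I_B = 4/50 = 2/25

2/25


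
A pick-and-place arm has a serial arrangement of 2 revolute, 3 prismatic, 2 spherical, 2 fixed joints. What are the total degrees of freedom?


Given: serial robot with 2 revolute, 3 prismatic, 2 spherical, 2 fixed joints
DOF contribution per joint type: revolute=1, prismatic=1, spherical=3, fixed=0
DOF = 2*1 + 3*1 + 2*3 + 2*0
DOF = 11

11


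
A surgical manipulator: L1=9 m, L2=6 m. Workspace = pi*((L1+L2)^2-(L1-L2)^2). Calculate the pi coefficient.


Given: L1 = 9, L2 = 6
(L1+L2)^2 = (15)^2 = 225
(L1-L2)^2 = (3)^2 = 9
Difference = 225 - 9 = 216
This equals 4*L1*L2 = 4*9*6 = 216
Workspace area = 216*pi

216


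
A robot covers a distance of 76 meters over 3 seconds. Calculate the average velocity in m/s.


Given: distance d = 76 m, time t = 3 s
Using v = d / t
v = 76 / 3
v = 76/3 m/s

76/3 m/s


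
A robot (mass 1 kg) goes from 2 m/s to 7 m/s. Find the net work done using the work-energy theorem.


Given: m = 1 kg, v0 = 2 m/s, v = 7 m/s
Using W = (1/2)*m*(v^2 - v0^2)
v^2 = 7^2 = 49
v0^2 = 2^2 = 4
v^2 - v0^2 = 49 - 4 = 45
W = (1/2)*1*45 = 45/2 J

45/2 J


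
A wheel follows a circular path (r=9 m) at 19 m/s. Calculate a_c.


Given: v = 19 m/s, r = 9 m
Using a_c = v^2 / r
a_c = 19^2 / 9
a_c = 361 / 9
a_c = 361/9 m/s^2

361/9 m/s^2


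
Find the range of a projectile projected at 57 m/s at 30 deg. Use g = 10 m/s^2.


Given: v0 = 57 m/s, theta = 30 deg, g = 10 m/s^2
sin(2*30) = sin(60) = sqrt(3)/2
Using R = v0^2 * sin(2*theta) / g
R = 57^2 * (sqrt(3)/2) / 10
R = 3249 * sqrt(3) / 20
R = 3249/20*sqrt(3) m

3249/20*sqrt(3) m


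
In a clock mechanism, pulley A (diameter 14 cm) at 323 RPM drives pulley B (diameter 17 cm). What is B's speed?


Given: D1 = 14 cm, w1 = 323 RPM, D2 = 17 cm
Using D1*w1 = D2*w2
w2 = D1*w1 / D2
w2 = 14*323 / 17
w2 = 4522 / 17
w2 = 266 RPM

266 RPM


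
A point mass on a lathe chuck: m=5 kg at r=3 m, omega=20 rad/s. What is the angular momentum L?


Given: m = 5 kg, r = 3 m, omega = 20 rad/s
For a point mass: I = m*r^2
I = 5*3^2 = 5*9 = 45
L = I*omega = 45*20
L = 900 kg*m^2/s

900 kg*m^2/s


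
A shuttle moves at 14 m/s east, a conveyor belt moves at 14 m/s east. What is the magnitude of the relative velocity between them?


Given: v_A = 14 m/s east, v_B = 14 m/s east
Both move in the same direction; relative speed = |v_A - v_B|
|14 - 14| = |0|
= 0 m/s

0 m/s


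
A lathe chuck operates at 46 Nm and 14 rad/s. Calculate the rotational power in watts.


Given: tau = 46 Nm, omega = 14 rad/s
Using P = tau * omega
P = 46 * 14
P = 644 W

644 W


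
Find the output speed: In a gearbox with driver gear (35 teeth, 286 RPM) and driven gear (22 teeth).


Given: N1 = 35 teeth, w1 = 286 RPM, N2 = 22 teeth
Using N1*w1 = N2*w2
w2 = N1*w1 / N2
w2 = 35*286 / 22
w2 = 10010 / 22
w2 = 455 RPM

455 RPM


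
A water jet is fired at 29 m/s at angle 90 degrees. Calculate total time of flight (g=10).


Given: v0 = 29 m/s, theta = 90 deg, g = 10 m/s^2
sin(90) = 1
Using T = 2*v0*sin(theta) / g
T = 2*29*1 / 10
T = 58 / 10
T = 29/5 s

29/5 s


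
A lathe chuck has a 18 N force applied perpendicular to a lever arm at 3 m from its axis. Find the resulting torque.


Given: F = 18 N, r = 3 m, angle = 90 deg (perpendicular)
Using tau = F * r * sin(90)
sin(90) = 1
tau = 18 * 3 * 1
tau = 54 Nm

54 Nm


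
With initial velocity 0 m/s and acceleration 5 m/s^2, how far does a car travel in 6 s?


Given: v0 = 0 m/s, a = 5 m/s^2, t = 6 s
Using s = v0*t + (1/2)*a*t^2
s = 0*6 + (1/2)*5*6^2
s = 0 + (1/2)*180
s = 0 + 90
s = 90

90 m


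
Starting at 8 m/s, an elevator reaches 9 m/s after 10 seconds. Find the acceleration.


Given: initial velocity v0 = 8 m/s, final velocity v = 9 m/s, time t = 10 s
Using a = (v - v0) / t
a = (9 - 8) / 10
a = 1 / 10
a = 1/10 m/s^2

1/10 m/s^2


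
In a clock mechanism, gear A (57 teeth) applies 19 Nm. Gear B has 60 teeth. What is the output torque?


Given: N1 = 57, N2 = 60, T1 = 19 Nm
Using T2/T1 = N2/N1
T2 = T1 * N2 / N1
T2 = 19 * 60 / 57
T2 = 1140 / 57
T2 = 20 Nm

20 Nm


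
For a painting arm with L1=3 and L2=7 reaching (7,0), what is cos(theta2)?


Given: L1 = 3, L2 = 7, target (x, y) = (7, 0)
Using cos(theta2) = (x^2 + y^2 - L1^2 - L2^2) / (2*L1*L2)
x^2 + y^2 = 7^2 + 0 = 49
L1^2 + L2^2 = 9 + 49 = 58
Numerator = 49 - 58 = -9
Denominator = 2*3*7 = 42
cos(theta2) = -9/42 = -3/14

-3/14


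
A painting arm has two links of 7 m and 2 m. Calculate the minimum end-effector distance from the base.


Given: L1 = 7 m, L2 = 2 m
For a 2-link planar arm, min reach = |L1 - L2| (second link folded back)
Min reach = |7 - 2|
Min reach = 5 m

5 m


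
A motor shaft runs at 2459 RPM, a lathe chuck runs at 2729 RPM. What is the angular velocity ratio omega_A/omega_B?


Given: RPM_A = 2459, RPM_B = 2729
omega = 2*pi*RPM/60, so omega_A/omega_B = RPM_A / RPM_B
omega_A/omega_B = 2459 / 2729
omega_A/omega_B = 2459/2729

2459/2729


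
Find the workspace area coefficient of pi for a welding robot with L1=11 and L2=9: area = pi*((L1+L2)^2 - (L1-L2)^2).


Given: L1 = 11, L2 = 9
(L1+L2)^2 = (20)^2 = 400
(L1-L2)^2 = (2)^2 = 4
Difference = 400 - 4 = 396
This equals 4*L1*L2 = 4*11*9 = 396
Workspace area = 396*pi

396


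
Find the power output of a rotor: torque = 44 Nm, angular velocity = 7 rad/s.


Given: tau = 44 Nm, omega = 7 rad/s
Using P = tau * omega
P = 44 * 7
P = 308 W

308 W


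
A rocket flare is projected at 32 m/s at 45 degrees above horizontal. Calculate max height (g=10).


Given: v0 = 32 m/s, theta = 45 deg, g = 10 m/s^2
sin^2(45) = 1/2
Using H = v0^2 * sin^2(theta) / (2*g)
H = 32^2 * 1/2 / (2*10)
H = 1024 * 1/2 / 20
H = 512 / 20
H = 128/5 m

128/5 m


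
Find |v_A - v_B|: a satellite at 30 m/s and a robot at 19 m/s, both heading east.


Given: v_A = 30 m/s east, v_B = 19 m/s east
Both move in the same direction; relative speed = |v_A - v_B|
|30 - 19| = |11|
= 11 m/s

11 m/s


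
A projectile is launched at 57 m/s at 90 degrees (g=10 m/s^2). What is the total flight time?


Given: v0 = 57 m/s, theta = 90 deg, g = 10 m/s^2
sin(90) = 1
Using T = 2*v0*sin(theta) / g
T = 2*57*1 / 10
T = 114 / 10
T = 57/5 s

57/5 s


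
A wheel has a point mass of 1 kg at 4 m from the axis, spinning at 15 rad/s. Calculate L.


Given: m = 1 kg, r = 4 m, omega = 15 rad/s
For a point mass: I = m*r^2
I = 1*4^2 = 1*16 = 16
L = I*omega = 16*15
L = 240 kg*m^2/s

240 kg*m^2/s


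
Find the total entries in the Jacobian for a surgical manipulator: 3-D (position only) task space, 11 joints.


Given: task space dimension = 3, joints = 11
Jacobian is a 3 x 11 matrix
Total entries = rows * columns
Total = 3 * 11
Total = 33

33


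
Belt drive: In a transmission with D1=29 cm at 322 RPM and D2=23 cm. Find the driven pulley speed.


Given: D1 = 29 cm, w1 = 322 RPM, D2 = 23 cm
Using D1*w1 = D2*w2
w2 = D1*w1 / D2
w2 = 29*322 / 23
w2 = 9338 / 23
w2 = 406 RPM

406 RPM


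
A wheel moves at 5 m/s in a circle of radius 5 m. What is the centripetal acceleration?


Given: v = 5 m/s, r = 5 m
Using a_c = v^2 / r
a_c = 5^2 / 5
a_c = 25 / 5
a_c = 5 m/s^2

5 m/s^2


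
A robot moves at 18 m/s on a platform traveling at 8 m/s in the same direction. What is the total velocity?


Given: object velocity = 18 m/s, platform velocity = 8 m/s (same direction)
Using classical velocity addition: v_total = v_object + v_platform
v_total = 18 + 8
v_total = 26 m/s

26 m/s


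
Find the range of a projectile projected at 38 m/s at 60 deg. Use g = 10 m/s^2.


Given: v0 = 38 m/s, theta = 60 deg, g = 10 m/s^2
sin(2*60) = sin(120) = sqrt(3)/2
Using R = v0^2 * sin(2*theta) / g
R = 38^2 * (sqrt(3)/2) / 10
R = 1444 * sqrt(3) / 20
R = 361/5*sqrt(3) m

361/5*sqrt(3) m
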